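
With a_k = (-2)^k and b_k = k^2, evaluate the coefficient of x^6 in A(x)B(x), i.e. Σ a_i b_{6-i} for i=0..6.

This is [x^6] in the product of the two ordinary generating functions.
Σ = 1·36 − 2·25 + 4·16 − 8·9 + 16·4 − 32·1 + 64·0 = 10.

10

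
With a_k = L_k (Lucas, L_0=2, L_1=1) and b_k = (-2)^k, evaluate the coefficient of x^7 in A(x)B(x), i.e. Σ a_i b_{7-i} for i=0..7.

-243

Write out a_i and b_{7-i} for i = 0,…,7 and sum the products.
Σ = 2·(-128) + 1·64 + 3·(-32) + 4·16 + 7·(-8) + 11·4 + 18·(-2) + 29·1 = -243.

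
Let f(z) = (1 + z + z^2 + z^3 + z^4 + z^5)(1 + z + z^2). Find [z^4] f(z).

3

(1 + z + z^2 + z^3 + z^4 + z^5) has coefficients 1,1,1,1,1 for degrees 0…4.
(1 + z + z^2) has coefficients 1,1,1,0,0 for degrees 0…4.
[z^4] = 1·0 + 1·0 + 1·1 + 1·1 + 1·1 = 3.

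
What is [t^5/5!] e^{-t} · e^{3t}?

The EGF product rule gives c_5 = Σ_{k_1+k_2=5} C(5; k_1,k_2) · ∏ g_i(k_i), where e^{-t} gives (-1)^k; e^{3t} gives (3)^k.
g_1(k) for k = 0…5: 1, -1, 1, -1, 1, -1.
g_2(k) for k = 0…5: 1, 3, 9, 27, 81, 243.
c_5 = Σ_k C(5,k)·g_1(k)·g_2(5−k) = 1·1·243 + 5·(-1)·81 + 10·1·27 + 10·(-1)·9 + 5·1·3 + 1·(-1)·1 = 243 − 405 + 270 − 90 + 15 − 1 = 32.

32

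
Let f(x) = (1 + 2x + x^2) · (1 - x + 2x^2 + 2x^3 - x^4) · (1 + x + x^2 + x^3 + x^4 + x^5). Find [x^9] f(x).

(1 + 2x + x^2) has coefficients 1,2,1 for degrees 0…2.
(1 - x + 2x^2 + 2x^3 - x^4) has coefficients 1,-1,2,2,-1,0,0,0,0,0 for degrees 0…9.
Finally multiplying by (1 + x + x^2 + x^3 + x^4 + x^5), the product of all factors after the first has coefficients 1,0,2,4,3,3,2,3,1,-1 for degrees 0…9.
[x^9] = 1·(-1) + 2·1 + 1·3 = 4.

4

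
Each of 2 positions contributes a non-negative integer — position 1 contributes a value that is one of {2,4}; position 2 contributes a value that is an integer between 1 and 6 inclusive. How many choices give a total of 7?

The generating function for the choices is (y^2 + y^4)·(y + y^2 + y^3 + y^4 + y^5 + y^6); the count is [y^7].
(y^2 + y^4) has coefficients 0,0,1,0,1 for degrees 0…4.
(y + y^2 + y^3 + y^4 + y^5 + y^6) has coefficients 0,1,1,1,1,1,1,0 for degrees 0…7.
[y^7] = 1·1 + 1·1 = 2.

2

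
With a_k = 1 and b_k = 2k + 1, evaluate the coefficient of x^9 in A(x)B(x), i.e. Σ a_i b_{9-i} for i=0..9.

100

Write out a_i and b_{9-i} for i = 0,…,9 and sum the products.
Σ = 1·19 + 1·17 + 1·15 + 1·13 + 1·11 + 1·9 + 1·7 + 1·5 + 1·3 + 1·1 = 100.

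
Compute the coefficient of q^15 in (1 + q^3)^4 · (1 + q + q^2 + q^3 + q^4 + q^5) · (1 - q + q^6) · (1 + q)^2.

36

(1 + q^3)^4 has coefficients 1,0,0,4,0,0,6,0,0,4,0,0,1 for degrees 0…12.
(1 + q + q^2 + q^3 + q^4 + q^5) has coefficients 1,1,1,1,1,1,0,0,0,0,0,0,0,0,0,0 for degrees 0…15.
Multiplying by (1 - q + q^6) gives running coefficients 1,0,0,0,0,0,0,1,1,1,1,1,0,0,0,0 for degrees 0…15.
Finally multiplying by (1 + q)^2, the product of all factors after the first has coefficients 1,2,1,0,0,0,0,1,3,4,4,4,3,1,0,0 for degrees 0…15.
[q^15] = 1·0 + 4·3 + 6·4 + 4·0 + 1·0 = 36.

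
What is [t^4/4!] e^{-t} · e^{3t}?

The EGF product rule gives c_4 = Σ_{k_1+k_2=4} C(4; k_1,k_2) · ∏ g_i(k_i), where e^{-t} gives (-1)^k; e^{3t} gives (3)^k.
g_1(k) for k = 0…4: 1, -1, 1, -1, 1.
g_2(k) for k = 0…4: 1, 3, 9, 27, 81.
c_4 = Σ_k C(4,k)·g_1(k)·g_2(4−k) = 1·1·81 + 4·(-1)·27 + 6·1·9 + 4·(-1)·3 + 1·1·1 = 81 − 108 + 54 − 12 + 1 = 16.

16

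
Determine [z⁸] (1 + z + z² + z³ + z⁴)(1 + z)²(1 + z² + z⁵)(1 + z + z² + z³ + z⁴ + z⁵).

43

(1 + z + z² + z³ + z⁴) has coefficients 1,1,1,1,1 for degrees 0…4.
(1 + z)² has coefficients 1,2,1,0,0,0,0,0,0 for degrees 0…8.
Multiplying by (1 + z² + z⁵) gives running coefficients 1,2,2,2,1,1,2,1,0 for degrees 0…8.
Finally multiplying by (1 + z + z² + z³ + z⁴ + z⁵), the product of all factors after the first has coefficients 1,3,5,7,8,9,10,9,7 for degrees 0…8.
[z⁸] = 1·7 + 1·9 + 1·10 + 1·9 + 1·8 = 43.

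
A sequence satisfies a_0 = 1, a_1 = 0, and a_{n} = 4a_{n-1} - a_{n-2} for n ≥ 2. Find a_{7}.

The ordinary generating function has denominator 1 - 4z + z^2.
Iterating the recurrence: a_0,…,a_{7} = 1, 0, -1, -4, -15, -56, -209, -780.

-780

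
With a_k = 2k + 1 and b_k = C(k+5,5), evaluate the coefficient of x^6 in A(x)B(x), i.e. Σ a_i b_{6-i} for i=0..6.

2508

This is [x^6] in the product of the two ordinary generating functions.
Σ = 1·462 + 3·252 + 5·126 + 7·56 + 9·21 + 11·6 + 13·1 = 2508.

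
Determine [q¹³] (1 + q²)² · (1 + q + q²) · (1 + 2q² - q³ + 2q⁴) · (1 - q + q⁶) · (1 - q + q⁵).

(1 + q²)² has coefficients 1,0,2,0,1 for degrees 0…4.
(1 + q + q²) has coefficients 1,1,1,0,0,0,0,0,0,0,0,0,0,0 for degrees 0…13.
Multiplying by (1 + 2q² - q³ + 2q⁴) gives running coefficients 1,1,3,1,3,1,2,0,0,0,0,0,0,0 for degrees 0…13.
Multiplying by (1 - q + q⁶) gives running coefficients 1,0,2,-2,2,-2,2,-1,3,1,3,1,2,0 for degrees 0…13.
Finally multiplying by (1 - q + q⁵), the product of all factors after the first has coefficients 1,-1,2,-4,4,-3,4,-1,2,0,0,0,0,1 for degrees 0…13.
[q¹³] = 1·1 + 2·0 + 1·0 = 1.

1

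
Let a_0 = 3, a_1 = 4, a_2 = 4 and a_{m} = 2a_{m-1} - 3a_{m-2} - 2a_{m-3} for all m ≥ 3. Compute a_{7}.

The ordinary generating function has denominator 1 - 2x + 3x^2 + 2x^3.
Iterating the recurrence: a_0,…,a_{7} = 3, 4, 4, -10, -40, -58, 24, 302.

302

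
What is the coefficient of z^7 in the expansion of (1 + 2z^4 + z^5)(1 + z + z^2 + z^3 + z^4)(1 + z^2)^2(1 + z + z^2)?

26

(1 + 2z^4 + z^5) has coefficients 1,0,0,0,2,1 for degrees 0…5.
(1 + z + z^2 + z^3 + z^4) has coefficients 1,1,1,1,1,0,0,0 for degrees 0…7.
Multiplying by (1 + z^2)^2 gives running coefficients 1,1,3,3,4,3,3,1 for degrees 0…7.
Finally multiplying by (1 + z + z^2), the product of all factors after the first has coefficients 1,2,5,7,10,10,10,7 for degrees 0…7.
[z^7] = 1·7 + 2·7 + 1·5 = 26.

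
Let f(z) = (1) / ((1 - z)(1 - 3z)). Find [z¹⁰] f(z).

88573

The denominator gives the recurrence a_n = 4a_(n−1) − 3a_(n−2) for n ≥ 3; the numerator fixes a_0 = 1, a_1 = 4, a_2 = 13.
Iterating: 1, 4, 13, 40, 121, 364, 1093, 3280, 9841, 29524, 88573, so a_10 = 88573.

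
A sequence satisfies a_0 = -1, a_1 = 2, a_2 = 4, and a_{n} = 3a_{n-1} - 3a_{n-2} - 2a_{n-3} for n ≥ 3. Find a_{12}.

8000

The ordinary generating function has denominator 1 - 3x + 3x^2 + 2x^3.
Iterating the recurrence: a_0,…,a_{12} = -1, 2, 4, 8, 8, -8, -64, -184, -344, -352, 344, 2776, 8000.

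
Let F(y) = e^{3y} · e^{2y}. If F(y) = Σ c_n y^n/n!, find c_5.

The EGF product rule gives c_5 = Σ_{k_1+k_2=5} C(5; k_1,k_2) · ∏ g_i(k_i), where e^{3y} gives (3)^k; e^{2y} gives (2)^k.
g_1(k) for k = 0…5: 1, 3, 9, 27, 81, 243.
g_2(k) for k = 0…5: 1, 2, 4, 8, 16, 32.
c_5 = Σ_k C(5,k)·g_1(k)·g_2(5−k) = 1·1·32 + 5·3·16 + 10·9·8 + 10·27·4 + 5·81·2 + 1·243·1 = 32 + 240 + 720 + 1080 + 810 + 243 = 3125.

3125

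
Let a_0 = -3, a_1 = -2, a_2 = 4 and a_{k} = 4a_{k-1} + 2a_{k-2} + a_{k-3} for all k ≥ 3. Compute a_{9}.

77449

The ordinary generating function has denominator 1 - 4x - 2x^2 - x^3.
Iterating the recurrence: a_0,…,a_{9} = -3, -2, 4, 9, 42, 190, 853, 3834, 17232, 77449.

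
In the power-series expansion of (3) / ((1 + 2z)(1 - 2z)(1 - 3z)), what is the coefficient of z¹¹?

Partial fractions give a closed form: a_n = (3/5)·(-2)^n + (-3)·2^n + (27/5)·3^n.
At n = 11: a_11 = 949221.

949221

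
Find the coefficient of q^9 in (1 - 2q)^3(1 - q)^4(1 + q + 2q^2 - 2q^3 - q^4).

(1 - 2q)^3 has coefficients 1,-6,12,-8 for degrees 0…3.
(1 - q)^4 has coefficients 1,-4,6,-4,1,0,0,0,0,0 for degrees 0…9.
Finally multiplying by (1 + q + 2q^2 - 2q^3 - q^4), the product of all factors after the first has coefficients 1,-3,4,-8,16,-15,4,2,-1,0 for degrees 0…9.
[q^9] = 1·0 − 6·(-1) + 12·2 − 8·4 = -2.

-2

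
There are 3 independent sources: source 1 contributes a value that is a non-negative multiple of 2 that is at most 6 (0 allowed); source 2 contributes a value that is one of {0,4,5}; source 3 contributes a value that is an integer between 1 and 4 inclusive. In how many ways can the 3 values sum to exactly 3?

2

The generating function for the choices is (1 + q² + q⁴ + q⁶)·(1 + q⁴ + q⁵)·(q + q² + q³ + q⁴); the count is [q³].
(1 + q² + q⁴ + q⁶) has coefficients 1,0,1,0 for degrees 0…3.
(1 + q⁴ + q⁵) has coefficients 1,0,0,0 for degrees 0…3.
Finally multiplying by (q + q² + q³ + q⁴), the product of all factors after the first has coefficients 0,1,1,1 for degrees 0…3.
[q³] = 1·1 + 1·1 = 2.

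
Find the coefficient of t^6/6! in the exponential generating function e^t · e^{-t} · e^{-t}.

1

The EGF product rule gives c_6 = Σ_{k_1+k_2+k_3=6} C(6; k_1,k_2,k_3) · ∏ g_i(k_i), where e^t gives (1)^k; e^{-t} gives (-1)^k; e^{-t} gives (-1)^k.
g_1(k) for k = 0…6: 1, 1, 1, 1, 1, 1, 1.
g_2(k) for k = 0…6: 1, -1, 1, -1, 1, -1, 1.
g_3(k) for k = 0…6: 1, -1, 1, -1, 1, -1, 1.
First combine the last two factors: h(k) = Σ_j C(k,j)·g_2(j)·g_3(k−j) for k = 0…6: 1, -2, 4, -8, 16, -32, 64.
c_6 = Σ_k C(6,k)·g_1(k)·h(6−k) = 1·1·64 + 6·1·(-32) + 15·1·16 + 20·1·(-8) + 15·1·4 + 6·1·(-2) + 1·1·1 = 64 − 192 + 240 − 160 + 60 − 12 + 1 = 1.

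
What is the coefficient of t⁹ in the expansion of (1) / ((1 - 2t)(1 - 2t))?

The denominator gives the recurrence a_n = 4a_(n−1) − 4a_(n−2) for n ≥ 2; the numerator fixes a_0 = 1, a_1 = 4.
Iterating: 1, 4, 12, 32, 80, 192, 448, 1024, 2304, 5120, so a_9 = 5120.

5120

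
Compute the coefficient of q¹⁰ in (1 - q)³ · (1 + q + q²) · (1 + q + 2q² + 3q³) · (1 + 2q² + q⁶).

(1 - q)³ has coefficients 1,-3,3,-1 for degrees 0…3.
(1 + q + q²) has coefficients 1,1,1,0,0,0,0,0,0,0,0 for degrees 0…10.
Multiplying by (1 + q + 2q² + 3q³) gives running coefficients 1,2,4,6,5,3,0,0,0,0,0 for degrees 0…10.
Finally multiplying by (1 + 2q² + q⁶), the product of all factors after the first has coefficients 1,2,6,10,13,15,11,8,4,6,5 for degrees 0…10.
[q¹⁰] = 1·5 − 3·6 + 3·4 − 1·8 = -9.

-9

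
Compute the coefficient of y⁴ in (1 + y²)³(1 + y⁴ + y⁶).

(1 + y²)³ has coefficients 1,0,3,0,3 for degrees 0…4.
(1 + y⁴ + y⁶) has coefficients 1,0,0,0,1 for degrees 0…4.
[y⁴] = 1·1 + 3·0 + 3·1 = 4.

4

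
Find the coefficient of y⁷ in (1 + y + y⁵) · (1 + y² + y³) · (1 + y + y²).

2

(1 + y + y⁵) has coefficients 1,1,0,0,0,1 for degrees 0…5.
(1 + y² + y³) has coefficients 1,0,1,1,0,0,0,0 for degrees 0…7.
Finally multiplying by (1 + y + y²), the product of all factors after the first has coefficients 1,1,2,2,2,1,0,0 for degrees 0…7.
[y⁷] = 1·0 + 1·0 + 1·2 = 2.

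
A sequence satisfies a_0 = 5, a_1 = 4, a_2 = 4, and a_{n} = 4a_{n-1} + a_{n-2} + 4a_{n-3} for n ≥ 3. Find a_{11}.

5878504

The ordinary generating function has denominator 1 - 4y - y^2 - 4y^3.
Iterating the recurrence: a_0,…,a_{11} = 5, 4, 4, 40, 180, 776, 3444, 15272, 67636, 299592, 1327092, 5878504.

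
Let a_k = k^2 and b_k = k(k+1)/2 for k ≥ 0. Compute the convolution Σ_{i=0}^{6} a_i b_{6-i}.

182

The convolution is the x^6 coefficient of A(x)B(x).
Σ = 0·21 + 1·15 + 4·10 + 9·6 + 16·3 + 25·1 + 36·0 = 182.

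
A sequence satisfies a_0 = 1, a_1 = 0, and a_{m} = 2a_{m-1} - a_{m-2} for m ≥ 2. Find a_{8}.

-7

The ordinary generating function has denominator 1 - 2q + q^2.
Iterating the recurrence: a_0,…,a_{8} = 1, 0, -1, -2, -3, -4, -5, -6, -7.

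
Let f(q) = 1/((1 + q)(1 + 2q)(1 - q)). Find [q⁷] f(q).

Partial fractions give a closed form: a_n = (-1/2)·(-1)^n + (4/3)·(-2)^n + (1/6)·1^n.
At n = 7: a_7 = -170.

-170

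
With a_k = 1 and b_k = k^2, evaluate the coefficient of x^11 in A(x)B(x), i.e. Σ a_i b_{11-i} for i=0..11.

506

The convolution is the t^11 coefficient of A(t)B(t).
Σ = 1·121 + 1·100 + 1·81 + 1·64 + 1·49 + 1·36 + 1·25 + 1·16 + 1·9 + 1·4 + 1·1 + 1·0 = 506.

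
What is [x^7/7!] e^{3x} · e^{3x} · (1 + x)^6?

15877728

The EGF product rule gives c_7 = Σ_{k_1+k_2+k_3=7} C(7; k_1,k_2,k_3) · ∏ g_i(k_i), where e^{3x} gives (3)^k; e^{3x} gives (3)^k; (1+x)^6 gives the falling factorial (6)_k.
g_1(k) for k = 0…7: 1, 3, 9, 27, 81, 243, 729, 2187.
g_2(k) for k = 0…7: 1, 3, 9, 27, 81, 243, 729, 2187.
g_3(k) for k = 0…7: 1, 6, 30, 120, 360, 720, 720, 0.
First combine the last two factors: h(k) = Σ_j C(k,j)·g_2(j)·g_3(k−j) for k = 0…7: 1, 9, 75, 579, 4149, 27693, 173007, 1017495.
c_7 = Σ_k C(7,k)·g_1(k)·h(7−k) = 1·1·1017495 + 7·3·173007 + 21·9·27693 + 35·27·4149 + 35·81·579 + 21·243·75 + 7·729·9 + 1·2187·1 = 1017495 + 3633147 + 5233977 + 3920805 + 1641465 + 382725 + 45927 + 2187 = 15877728.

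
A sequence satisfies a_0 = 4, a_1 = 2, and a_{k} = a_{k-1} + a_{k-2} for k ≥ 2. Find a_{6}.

36

The ordinary generating function has denominator 1 - x - x^2.
Iterating the recurrence: a_0,…,a_{6} = 4, 2, 6, 8, 14, 22, 36.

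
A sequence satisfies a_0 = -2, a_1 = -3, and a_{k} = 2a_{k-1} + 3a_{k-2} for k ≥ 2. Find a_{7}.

-2733

The ordinary generating function has denominator 1 - 2y - 3y^2.
Iterating the recurrence: a_0,…,a_{7} = -2, -3, -12, -33, -102, -303, -912, -2733.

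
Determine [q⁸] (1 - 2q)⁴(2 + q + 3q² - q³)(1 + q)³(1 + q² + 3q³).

-17

(1 - 2q)⁴ has coefficients 1,-8,24,-32,16 for degrees 0…4.
(2 + q + 3q² - q³) has coefficients 2,1,3,-1,0,0,0,0,0 for degrees 0…8.
Multiplying by (1 + q)³ gives running coefficients 2,7,12,13,7,0,-1,0,0 for degrees 0…8.
Finally multiplying by (1 + q² + 3q³), the product of all factors after the first has coefficients 2,7,14,26,40,49,45,21,-1 for degrees 0…8.
[q⁸] = 1·(-1) − 8·21 + 24·45 − 32·49 + 16·40 = -17.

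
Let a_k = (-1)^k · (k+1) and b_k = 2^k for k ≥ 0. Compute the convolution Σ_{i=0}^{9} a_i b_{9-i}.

This is [x^9] in the product of the two ordinary generating functions.
Σ = 1·512 − 2·256 + 3·128 − 4·64 + 5·32 − 6·16 + 7·8 − 8·4 + 9·2 − 10·1 = 224.

224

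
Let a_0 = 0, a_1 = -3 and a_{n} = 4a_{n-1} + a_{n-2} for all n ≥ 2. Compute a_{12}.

-22395528

The ordinary generating function has denominator 1 - 4z - z^2.
Iterating the recurrence: a_0,…,a_{12} = 0, -3, -12, -51, -216, -915, -3876, -16419, -69552, -294627, -1248060, -5286867, -22395528.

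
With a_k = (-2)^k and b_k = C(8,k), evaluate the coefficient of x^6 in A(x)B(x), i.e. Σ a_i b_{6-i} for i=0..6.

This is [x^6] in the product of the two ordinary generating functions.
Σ = 1·28 − 2·56 + 4·70 − 8·56 + 16·28 − 32·8 + 64·1 = 4.

4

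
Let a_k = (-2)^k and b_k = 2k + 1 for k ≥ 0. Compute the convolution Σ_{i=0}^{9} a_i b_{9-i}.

-107

Write out a_i and b_{9-i} for i = 0,…,9 and sum the products.
Σ = 1·19 − 2·17 + 4·15 − 8·13 + 16·11 − 32·9 + 64·7 − 128·5 + 256·3 − 512·1 = -107.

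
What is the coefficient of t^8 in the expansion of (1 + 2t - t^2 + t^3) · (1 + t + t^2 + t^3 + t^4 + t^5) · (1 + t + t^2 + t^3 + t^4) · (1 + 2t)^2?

(1 + 2t - t^2 + t^3) has coefficients 1,2,-1,1 for degrees 0…3.
(1 + t + t^2 + t^3 + t^4 + t^5) has coefficients 1,1,1,1,1,1,0,0,0 for degrees 0…8.
Multiplying by (1 + t + t^2 + t^3 + t^4) gives running coefficients 1,2,3,4,5,5,4,3,2 for degrees 0…8.
Finally multiplying by (1 + 2t)^2, the product of all factors after the first has coefficients 1,6,15,24,33,41,44,39,30 for degrees 0…8.
[t^8] = 1·30 + 2·39 − 1·44 + 1·41 = 105.

105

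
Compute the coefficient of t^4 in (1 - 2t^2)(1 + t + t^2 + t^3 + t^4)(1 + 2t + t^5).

(1 - 2t^2) has coefficients 1,0,-2 for degrees 0…2.
(1 + t + t^2 + t^3 + t^4) has coefficients 1,1,1,1,1 for degrees 0…4.
Finally multiplying by (1 + 2t + t^5), the product of all factors after the first has coefficients 1,3,3,3,3 for degrees 0…4.
[t^4] = 1·3 − 2·3 = -3.

-3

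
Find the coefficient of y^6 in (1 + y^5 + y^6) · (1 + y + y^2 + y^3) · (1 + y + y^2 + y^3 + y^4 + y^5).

(1 + y^5 + y^6) has coefficients 1,0,0,0,0,1,1 for degrees 0…6.
(1 + y + y^2 + y^3) has coefficients 1,1,1,1,0,0,0 for degrees 0…6.
Finally multiplying by (1 + y + y^2 + y^3 + y^4 + y^5), the product of all factors after the first has coefficients 1,2,3,4,4,4,3 for degrees 0…6.
[y^6] = 1·3 + 1·2 + 1·1 = 6.

6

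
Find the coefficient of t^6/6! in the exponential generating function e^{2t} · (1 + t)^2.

The EGF product rule gives c_6 = Σ_{k_1+k_2=6} C(6; k_1,k_2) · ∏ g_i(k_i), where e^{2t} gives (2)^k; (1+t)^2 gives the falling factorial (2)_k.
g_1(k) for k = 0…6: 1, 2, 4, 8, 16, 32, 64.
g_2(k) for k = 0…6: 1, 2, 2, 0, 0, 0, 0.
c_6 = Σ_k C(6,k)·g_1(k)·g_2(6−k) = 15·16·2 + 6·32·2 + 1·64·1 = 480 + 384 + 64 = 928.

928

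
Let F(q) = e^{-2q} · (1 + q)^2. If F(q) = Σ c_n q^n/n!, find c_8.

1792

The EGF product rule gives c_8 = Σ_{k_1+k_2=8} C(8; k_1,k_2) · ∏ g_i(k_i), where e^{-2q} gives (-2)^k; (1+q)^2 gives the falling factorial (2)_k.
g_1(k) for k = 0…8: 1, -2, 4, -8, 16, -32, 64, -128, 256.
g_2(k) for k = 0…8: 1, 2, 2, 0, 0, 0, 0, 0, 0.
c_8 = Σ_k C(8,k)·g_1(k)·g_2(8−k) = 28·64·2 + 8·(-128)·2 + 1·256·1 = 3584 − 2048 + 256 = 1792.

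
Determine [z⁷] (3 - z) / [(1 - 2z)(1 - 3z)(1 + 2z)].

Partial fractions give a closed form: a_n = (-5/2)·2^n + (24/5)·3^n + (7/10)·(-2)^n.
At n = 7: a_7 = 10088.

10088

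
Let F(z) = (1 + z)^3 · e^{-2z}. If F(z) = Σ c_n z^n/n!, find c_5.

-32

The EGF product rule gives c_5 = Σ_{k_1+k_2=5} C(5; k_1,k_2) · ∏ g_i(k_i), where (1+z)^3 gives the falling factorial (3)_k; e^{-2z} gives (-2)^k.
g_1(k) for k = 0…5: 1, 3, 6, 6, 0, 0.
g_2(k) for k = 0…5: 1, -2, 4, -8, 16, -32.
c_5 = Σ_k C(5,k)·g_1(k)·g_2(5−k) = 1·1·(-32) + 5·3·16 + 10·6·(-8) + 10·6·4 = −32 + 240 − 480 + 240 = -32.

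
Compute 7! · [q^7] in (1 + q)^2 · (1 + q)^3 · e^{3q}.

The EGF product rule gives c_7 = Σ_{k_1+k_2+k_3=7} C(7; k_1,k_2,k_3) · ∏ g_i(k_i), where (1+q)^2 gives the falling factorial (2)_k; (1+q)^3 gives the falling factorial (3)_k; e^{3q} gives (3)^k.
g_1(k) for k = 0…7: 1, 2, 2, 0, 0, 0, 0, 0.
g_2(k) for k = 0…7: 1, 3, 6, 6, 0, 0, 0, 0.
g_3(k) for k = 0…7: 1, 3, 9, 27, 81, 243, 729, 2187.
First combine the last two factors: h(k) = Σ_j C(k,j)·g_2(j)·g_3(k−j) for k = 0…7: 1, 6, 33, 168, 801, 3618, 15633, 65124.
c_7 = Σ_k C(7,k)·g_1(k)·h(7−k) = 1·1·65124 + 7·2·15633 + 21·2·3618 = 65124 + 218862 + 151956 = 435942.

435942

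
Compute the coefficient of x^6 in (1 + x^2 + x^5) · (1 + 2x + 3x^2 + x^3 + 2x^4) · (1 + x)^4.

(1 + x^2 + x^5) has coefficients 1,0,1,0,0,1 for degrees 0…5.
(1 + 2x + 3x^2 + x^3 + 2x^4) has coefficients 1,2,3,1,2,0,0 for degrees 0…6.
Finally multiplying by (1 + x)^4, the product of all factors after the first has coefficients 1,6,17,29,33,28,19 for degrees 0…6.
[x^6] = 1·19 + 1·33 + 1·6 = 58.

58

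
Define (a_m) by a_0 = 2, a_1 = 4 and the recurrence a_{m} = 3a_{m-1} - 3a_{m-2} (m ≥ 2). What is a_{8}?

-162

The ordinary generating function has denominator 1 - 3z + 3z^2.
Iterating the recurrence: a_0,…,a_{8} = 2, 4, 6, 6, 0, -18, -54, -108, -162.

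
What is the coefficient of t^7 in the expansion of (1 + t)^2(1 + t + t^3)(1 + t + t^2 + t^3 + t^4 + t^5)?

(1 + t)^2 has coefficients 1,2,1 for degrees 0…2.
(1 + t + t^3) has coefficients 1,1,0,1,0,0,0,0 for degrees 0…7.
Finally multiplying by (1 + t + t^2 + t^3 + t^4 + t^5), the product of all factors after the first has coefficients 1,2,2,3,3,3,2,1 for degrees 0…7.
[t^7] = 1·1 + 2·2 + 1·3 = 8.

8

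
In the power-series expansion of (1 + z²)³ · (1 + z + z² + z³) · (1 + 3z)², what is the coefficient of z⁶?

94

(1 + z²)³ has coefficients 1,0,3,0,3,0,1 for degrees 0…6.
(1 + z + z² + z³) has coefficients 1,1,1,1,0,0,0 for degrees 0…6.
Finally multiplying by (1 + 3z)², the product of all factors after the first has coefficients 1,7,16,16,15,9,0 for degrees 0…6.
[z⁶] = 1·0 + 3·15 + 3·16 + 1·1 = 94.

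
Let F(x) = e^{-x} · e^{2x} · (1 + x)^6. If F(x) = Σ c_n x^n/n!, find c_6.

The EGF product rule gives c_6 = Σ_{k_1+k_2+k_3=6} C(6; k_1,k_2,k_3) · ∏ g_i(k_i), where e^{-x} gives (-1)^k; e^{2x} gives (2)^k; (1+x)^6 gives the falling factorial (6)_k.
g_1(k) for k = 0…6: 1, -1, 1, -1, 1, -1, 1.
g_2(k) for k = 0…6: 1, 2, 4, 8, 16, 32, 64.
g_3(k) for k = 0…6: 1, 6, 30, 120, 360, 720, 720.
First combine the last two factors: h(k) = Σ_j C(k,j)·g_2(j)·g_3(k−j) for k = 0…6: 1, 8, 58, 380, 2248, 12032, 58576.
c_6 = Σ_k C(6,k)·g_1(k)·h(6−k) = 1·1·58576 + 6·(-1)·12032 + 15·1·2248 + 20·(-1)·380 + 15·1·58 + 6·(-1)·8 + 1·1·1 = 58576 − 72192 + 33720 − 7600 + 870 − 48 + 1 = 13327.

13327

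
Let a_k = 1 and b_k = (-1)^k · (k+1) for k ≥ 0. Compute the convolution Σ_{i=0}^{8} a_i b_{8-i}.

5

Write out a_i and b_{8-i} for i = 0,…,8 and sum the products.
Σ = 1·9 + 1·(-8) + 1·7 + 1·(-6) + 1·5 + 1·(-4) + 1·3 + 1·(-2) + 1·1 = 5.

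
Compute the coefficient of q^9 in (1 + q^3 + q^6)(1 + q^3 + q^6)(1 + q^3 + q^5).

5

(1 + q^3 + q^6) has coefficients 1,0,0,1,0,0,1 for degrees 0…6.
(1 + q^3 + q^6) has coefficients 1,0,0,1,0,0,1,0,0,0 for degrees 0…9.
Finally multiplying by (1 + q^3 + q^5), the product of all factors after the first has coefficients 1,0,0,2,0,1,2,0,1,1 for degrees 0…9.
[q^9] = 1·1 + 1·2 + 1·2 = 5.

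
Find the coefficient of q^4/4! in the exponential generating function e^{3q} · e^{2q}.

The EGF product rule gives c_4 = Σ_{k_1+k_2=4} C(4; k_1,k_2) · ∏ g_i(k_i), where e^{3q} gives (3)^k; e^{2q} gives (2)^k.
g_1(k) for k = 0…4: 1, 3, 9, 27, 81.
g_2(k) for k = 0…4: 1, 2, 4, 8, 16.
c_4 = Σ_k C(4,k)·g_1(k)·g_2(4−k) = 1·1·16 + 4·3·8 + 6·9·4 + 4·27·2 + 1·81·1 = 16 + 96 + 216 + 216 + 81 = 625.

625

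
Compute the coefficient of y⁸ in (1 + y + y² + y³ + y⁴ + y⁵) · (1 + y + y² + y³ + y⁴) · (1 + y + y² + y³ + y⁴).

(1 + y + y² + y³ + y⁴ + y⁵) has coefficients 1,1,1,1,1,1 for degrees 0…5.
(1 + y + y² + y³ + y⁴) has coefficients 1,1,1,1,1,0,0,0,0 for degrees 0…8.
Finally multiplying by (1 + y + y² + y³ + y⁴), the product of all factors after the first has coefficients 1,2,3,4,5,4,3,2,1 for degrees 0…8.
[y⁸] = 1·1 + 1·2 + 1·3 + 1·4 + 1·5 + 1·4 = 19.

19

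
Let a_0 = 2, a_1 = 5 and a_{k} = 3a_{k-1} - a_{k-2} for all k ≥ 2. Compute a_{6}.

The ordinary generating function has denominator 1 - 3z + z^2.
Iterating the recurrence: a_0,…,a_{6} = 2, 5, 13, 34, 89, 233, 610.

610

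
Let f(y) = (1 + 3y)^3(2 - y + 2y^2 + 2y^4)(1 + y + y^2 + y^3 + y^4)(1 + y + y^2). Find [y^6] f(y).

(1 + 3y)^3 has coefficients 1,9,27,27 for degrees 0…3.
(2 - y + 2y^2 + 2y^4) has coefficients 2,-1,2,0,2,0,0 for degrees 0…6.
Multiplying by (1 + y + y^2 + y^3 + y^4) gives running coefficients 2,1,3,3,5,3,4 for degrees 0…6.
Finally multiplying by (1 + y + y^2), the product of all factors after the first has coefficients 2,3,6,7,11,11,12 for degrees 0…6.
[y^6] = 1·12 + 9·11 + 27·11 + 27·7 = 597.

597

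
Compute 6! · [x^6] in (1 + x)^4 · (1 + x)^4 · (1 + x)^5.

1235520

The EGF product rule gives c_6 = Σ_{k_1+k_2+k_3=6} C(6; k_1,k_2,k_3) · ∏ g_i(k_i), where (1+x)^4 gives the falling factorial (4)_k; (1+x)^4 gives the falling factorial (4)_k; (1+x)^5 gives the falling factorial (5)_k.
g_1(k) for k = 0…6: 1, 4, 12, 24, 24, 0, 0.
g_2(k) for k = 0…6: 1, 4, 12, 24, 24, 0, 0.
g_3(k) for k = 0…6: 1, 5, 20, 60, 120, 120, 0.
First combine the last two factors: h(k) = Σ_j C(k,j)·g_2(j)·g_3(k−j) for k = 0…6: 1, 9, 72, 504, 3024, 15120, 60480.
c_6 = Σ_k C(6,k)·g_1(k)·h(6−k) = 1·1·60480 + 6·4·15120 + 15·12·3024 + 20·24·504 + 15·24·72 = 60480 + 362880 + 544320 + 241920 + 25920 = 1235520.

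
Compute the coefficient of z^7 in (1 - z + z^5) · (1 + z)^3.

3

(1 - z + z^5) has coefficients 1,-1,0,0,0,1 for degrees 0…5.
(1 + z)^3 has coefficients 1,3,3,1,0,0,0,0 for degrees 0…7.
[z^7] = 1·0 − 1·0 + 1·3 = 3.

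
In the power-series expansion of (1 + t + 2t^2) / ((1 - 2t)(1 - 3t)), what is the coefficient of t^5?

The denominator gives the recurrence a_n = 5a_(n−1) − 6a_(n−2) for n ≥ 3; the numerator fixes a_0 = 1, a_1 = 6, a_2 = 26.
Iterating: 1, 6, 26, 94, 314, 1006, so a_5 = 1006.

1006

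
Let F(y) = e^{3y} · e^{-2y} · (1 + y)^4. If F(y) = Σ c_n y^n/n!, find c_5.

501

The EGF product rule gives c_5 = Σ_{k_1+k_2+k_3=5} C(5; k_1,k_2,k_3) · ∏ g_i(k_i), where e^{3y} gives (3)^k; e^{-2y} gives (-2)^k; (1+y)^4 gives the falling factorial (4)_k.
g_1(k) for k = 0…5: 1, 3, 9, 27, 81, 243.
g_2(k) for k = 0…5: 1, -2, 4, -8, 16, -32.
g_3(k) for k = 0…5: 1, 4, 12, 24, 24, 0.
First combine the last two factors: h(k) = Σ_j C(k,j)·g_2(j)·g_3(k−j) for k = 0…5: 1, 2, 0, -8, 8, 48.
c_5 = Σ_k C(5,k)·g_1(k)·h(5−k) = 1·1·48 + 5·3·8 + 10·9·(-8) + 5·81·2 + 1·243·1 = 48 + 120 − 720 + 810 + 243 = 501.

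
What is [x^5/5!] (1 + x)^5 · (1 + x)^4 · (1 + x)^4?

154440

The EGF product rule gives c_5 = Σ_{k_1+k_2+k_3=5} C(5; k_1,k_2,k_3) · ∏ g_i(k_i), where (1+x)^5 gives the falling factorial (5)_k; (1+x)^4 gives the falling factorial (4)_k; (1+x)^4 gives the falling factorial (4)_k.
g_1(k) for k = 0…5: 1, 5, 20, 60, 120, 120.
g_2(k) for k = 0…5: 1, 4, 12, 24, 24, 0.
g_3(k) for k = 0…5: 1, 4, 12, 24, 24, 0.
First combine the last two factors: h(k) = Σ_j C(k,j)·g_2(j)·g_3(k−j) for k = 0…5: 1, 8, 56, 336, 1680, 6720.
c_5 = Σ_k C(5,k)·g_1(k)·h(5−k) = 1·1·6720 + 5·5·1680 + 10·20·336 + 10·60·56 + 5·120·8 + 1·120·1 = 6720 + 42000 + 67200 + 33600 + 4800 + 120 = 154440.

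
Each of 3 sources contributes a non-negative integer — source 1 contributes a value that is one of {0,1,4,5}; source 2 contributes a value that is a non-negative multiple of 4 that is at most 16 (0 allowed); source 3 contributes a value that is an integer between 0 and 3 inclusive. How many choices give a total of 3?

2

The generating function for the choices is (1 + z + z^4 + z^5)·(1 + z^4 + z^8 + z^12 + z^16)·(1 + z + z^2 + z^3); the count is [z^3].
(1 + z + z^4 + z^5) has coefficients 1,1,0,0 for degrees 0…3.
(1 + z^4 + z^8 + z^12 + z^16) has coefficients 1,0,0,0 for degrees 0…3.
Finally multiplying by (1 + z + z^2 + z^3), the product of all factors after the first has coefficients 1,1,1,1 for degrees 0…3.
[z^3] = 1·1 + 1·1 = 2.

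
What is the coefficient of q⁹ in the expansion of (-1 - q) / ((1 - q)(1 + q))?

The denominator gives the recurrence a_n = a_(n−2) for n ≥ 2; the numerator fixes a_0 = -1, a_1 = -1.
Iterating: -1, -1, -1, -1, -1, -1, -1, -1, -1, -1, so a_9 = -1.

-1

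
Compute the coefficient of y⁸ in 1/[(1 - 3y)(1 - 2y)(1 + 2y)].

11605

Partial fractions give a closed form: a_n = (9/5)·3^n + (-1)·2^n + (1/5)·(-2)^n.
At n = 8: a_8 = 11605.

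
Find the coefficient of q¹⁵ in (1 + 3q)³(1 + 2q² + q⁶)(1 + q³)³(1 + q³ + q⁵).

409

(1 + 3q)³ has coefficients 1,9,27,27 for degrees 0…3.
(1 + 2q² + q⁶) has coefficients 1,0,2,0,0,0,1,0,0,0,0,0,0,0,0,0 for degrees 0…15.
Multiplying by (1 + q³)³ gives running coefficients 1,0,2,3,0,6,4,0,6,4,0,2,3,0,0,1 for degrees 0…15.
Finally multiplying by (1 + q³ + q⁵), the product of all factors after the first has coefficients 1,0,2,4,0,9,7,2,15,8,6,12,7,6,6,4 for degrees 0…15.
[q¹⁵] = 1·4 + 9·6 + 27·6 + 27·7 = 409.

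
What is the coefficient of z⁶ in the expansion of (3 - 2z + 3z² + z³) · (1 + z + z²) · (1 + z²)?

4

(3 - 2z + 3z² + z³) has coefficients 3,-2,3,1 for degrees 0…3.
(1 + z + z²) has coefficients 1,1,1,0,0,0,0 for degrees 0…6.
Finally multiplying by (1 + z²), the product of all factors after the first has coefficients 1,1,2,1,1,0,0 for degrees 0…6.
[z⁶] = 3·0 − 2·0 + 3·1 + 1·1 = 4.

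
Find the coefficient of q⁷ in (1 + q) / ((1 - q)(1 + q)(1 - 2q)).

255

Partial fractions give a closed form: a_n = (-1)·1^n + (2)·2^n.
At n = 7: a_7 = 255.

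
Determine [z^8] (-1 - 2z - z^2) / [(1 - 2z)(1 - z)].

-1148

The denominator gives the recurrence a_n = 3a_(n−1) − 2a_(n−2) for n ≥ 3; the numerator fixes a_0 = -1, a_1 = -5, a_2 = -14.
Iterating: -1, -5, -14, -32, -68, -140, -284, -572, -1148, so a_8 = -1148.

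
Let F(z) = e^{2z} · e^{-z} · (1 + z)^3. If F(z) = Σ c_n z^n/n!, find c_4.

73

The EGF product rule gives c_4 = Σ_{k_1+k_2+k_3=4} C(4; k_1,k_2,k_3) · ∏ g_i(k_i), where e^{2z} gives (2)^k; e^{-z} gives (-1)^k; (1+z)^3 gives the falling factorial (3)_k.
g_1(k) for k = 0…4: 1, 2, 4, 8, 16.
g_2(k) for k = 0…4: 1, -1, 1, -1, 1.
g_3(k) for k = 0…4: 1, 3, 6, 6, 0.
First combine the last two factors: h(k) = Σ_j C(k,j)·g_2(j)·g_3(k−j) for k = 0…4: 1, 2, 1, -4, 1.
c_4 = Σ_k C(4,k)·g_1(k)·h(4−k) = 1·1·1 + 4·2·(-4) + 6·4·1 + 4·8·2 + 1·16·1 = 1 − 32 + 24 + 64 + 16 = 73.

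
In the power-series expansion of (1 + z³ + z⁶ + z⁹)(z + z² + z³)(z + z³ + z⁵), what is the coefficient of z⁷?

3

(1 + z³ + z⁶ + z⁹) has coefficients 1,0,0,1,0,0,1,0 for degrees 0…7.
(z + z² + z³) has coefficients 0,1,1,1,0,0,0,0 for degrees 0…7.
Finally multiplying by (z + z³ + z⁵), the product of all factors after the first has coefficients 0,0,1,1,2,1,2,1 for degrees 0…7.
[z⁷] = 1·1 + 1·2 + 1·0 = 3.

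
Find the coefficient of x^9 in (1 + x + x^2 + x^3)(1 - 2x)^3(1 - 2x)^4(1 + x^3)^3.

-138

(1 + x + x^2 + x^3) has coefficients 1,1,1,1 for degrees 0…3.
(1 - 2x)^3 has coefficients 1,-6,12,-8,0,0,0,0,0,0 for degrees 0…9.
Multiplying by (1 - 2x)^4 gives running coefficients 1,-14,84,-280,560,-672,448,-128,0,0 for degrees 0…9.
Finally multiplying by (1 + x^3)^3, the product of all factors after the first has coefficients 1,-14,84,-277,518,-420,-389,1510,-1764,505 for degrees 0…9.
[x^9] = 1·505 + 1·(-1764) + 1·1510 + 1·(-389) = -138.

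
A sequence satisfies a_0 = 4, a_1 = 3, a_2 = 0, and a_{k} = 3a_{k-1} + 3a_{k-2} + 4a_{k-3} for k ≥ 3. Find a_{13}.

The ordinary generating function has denominator 1 - 3y - 3y^2 - 4y^3.
Iterating the recurrence: a_0,…,a_{13} = 4, 3, 0, 25, 87, 336, 1369, 5463, 21840, 87385, 349527, 1398096, 5592409, 22369623.

22369623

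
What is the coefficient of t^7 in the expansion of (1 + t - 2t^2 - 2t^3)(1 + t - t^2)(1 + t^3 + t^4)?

(1 + t - 2t^2 - 2t^3) has coefficients 1,1,-2,-2 for degrees 0…3.
(1 + t - t^2) has coefficients 1,1,-1,0,0,0,0,0 for degrees 0…7.
Finally multiplying by (1 + t^3 + t^4), the product of all factors after the first has coefficients 1,1,-1,1,2,0,-1,0 for degrees 0…7.
[t^7] = 1·0 + 1·(-1) − 2·0 − 2·2 = -5.

-5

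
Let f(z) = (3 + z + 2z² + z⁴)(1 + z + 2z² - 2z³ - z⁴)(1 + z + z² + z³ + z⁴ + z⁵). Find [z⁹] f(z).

-7

(3 + z + 2z² + z⁴) has coefficients 3,1,2,0,1 for degrees 0…4.
(1 + z + 2z² - 2z³ - z⁴) has coefficients 1,1,2,-2,-1,0,0,0,0,0 for degrees 0…9.
Finally multiplying by (1 + z + z² + z³ + z⁴ + z⁵), the product of all factors after the first has coefficients 1,2,4,2,1,1,0,-1,-3,-1 for degrees 0…9.
[z⁹] = 3·(-1) + 1·(-3) + 2·(-1) + 1·1 = -7.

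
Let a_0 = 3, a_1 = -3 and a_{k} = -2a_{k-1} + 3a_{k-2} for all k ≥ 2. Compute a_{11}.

-265719

The ordinary generating function has denominator 1 + 2z - 3z^2.
Iterating the recurrence: a_0,…,a_{11} = 3, -3, 15, -39, 123, -363, 1095, -3279, 9843, -29523, 88575, -265719.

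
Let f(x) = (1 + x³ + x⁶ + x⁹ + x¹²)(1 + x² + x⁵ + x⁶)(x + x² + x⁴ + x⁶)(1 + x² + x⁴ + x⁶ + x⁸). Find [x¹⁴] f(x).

(1 + x³ + x⁶ + x⁹ + x¹²) has coefficients 1,0,0,1,0,0,1,0,0,1,0,0,1 for degrees 0…12.
(1 + x² + x⁵ + x⁶) has coefficients 1,0,1,0,0,1,1,0,0,0,0,0,0,0,0 for degrees 0…14.
Multiplying by (x + x² + x⁴ + x⁶) gives running coefficients 0,1,1,1,2,0,3,2,2,1,1,1,1,0,0 for degrees 0…14.
Finally multiplying by (1 + x² + x⁴ + x⁶ + x⁸), the product of all factors after the first has coefficients 0,1,1,2,3,2,6,4,8,5,9,5,9,4,7 for degrees 0…14.
[x¹⁴] = 1·7 + 1·5 + 1·8 + 1·2 + 1·1 = 23.

23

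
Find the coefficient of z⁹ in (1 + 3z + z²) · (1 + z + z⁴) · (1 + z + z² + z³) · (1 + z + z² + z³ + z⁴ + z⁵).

(1 + 3z + z²) has coefficients 1,3,1 for degrees 0…2.
(1 + z + z⁴) has coefficients 1,1,0,0,1,0,0,0,0,0 for degrees 0…9.
Multiplying by (1 + z + z² + z³) gives running coefficients 1,2,2,2,2,1,1,1,0,0 for degrees 0…9.
Finally multiplying by (1 + z + z² + z³ + z⁴ + z⁵), the product of all factors after the first has coefficients 1,3,5,7,9,10,10,9,7,5 for degrees 0…9.
[z⁹] = 1·5 + 3·7 + 1·9 = 35.

35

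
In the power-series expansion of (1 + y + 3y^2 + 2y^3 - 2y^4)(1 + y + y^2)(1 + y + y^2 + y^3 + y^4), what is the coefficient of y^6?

12

(1 + y + 3y^2 + 2y^3 - 2y^4) has coefficients 1,1,3,2,-2 for degrees 0…4.
(1 + y + y^2) has coefficients 1,1,1,0,0,0,0 for degrees 0…6.
Finally multiplying by (1 + y + y^2 + y^3 + y^4), the product of all factors after the first has coefficients 1,2,3,3,3,2,1 for degrees 0…6.
[y^6] = 1·1 + 1·2 + 3·3 + 2·3 − 2·3 = 12.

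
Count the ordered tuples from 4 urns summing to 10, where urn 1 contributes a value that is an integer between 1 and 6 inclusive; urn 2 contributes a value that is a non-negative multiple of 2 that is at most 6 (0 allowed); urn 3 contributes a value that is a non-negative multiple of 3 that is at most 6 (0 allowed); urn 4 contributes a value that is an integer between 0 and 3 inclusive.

The generating function for the choices is (t + t^2 + t^3 + t^4 + t^5 + t^6)·(1 + t^2 + t^4 + t^6)·(1 + t^3 + t^6)·(1 + t + t^2 + t^3); the count is [t^10].
(t + t^2 + t^3 + t^4 + t^5 + t^6) has coefficients 0,1,1,1,1,1,1 for degrees 0…6.
(1 + t^2 + t^4 + t^6) has coefficients 1,0,1,0,1,0,1,0,0,0,0 for degrees 0…10.
Multiplying by (1 + t^3 + t^6) gives running coefficients 1,0,1,1,1,1,2,1,1,1,1 for degrees 0…10.
Finally multiplying by (1 + t + t^2 + t^3), the product of all factors after the first has coefficients 1,1,2,3,3,4,5,5,5,5,4 for degrees 0…10.
[t^10] = 1·5 + 1·5 + 1·5 + 1·5 + 1·4 + 1·3 = 27.

27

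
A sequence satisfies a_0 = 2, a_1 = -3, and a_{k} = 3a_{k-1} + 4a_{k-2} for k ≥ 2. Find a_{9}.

The ordinary generating function has denominator 1 - 3t - 4t^2.
Iterating the recurrence: a_0,…,a_{9} = 2, -3, -1, -15, -49, -207, -817, -3279, -13105, -52431.

-52431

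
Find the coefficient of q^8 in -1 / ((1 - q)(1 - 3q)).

Partial fractions give a closed form: a_n = (1/2)·1^n + (-3/2)·3^n.
At n = 8: a_8 = -9841.

-9841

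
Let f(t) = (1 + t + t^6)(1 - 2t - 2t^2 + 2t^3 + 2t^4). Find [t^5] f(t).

2

(1 + t + t^6) has coefficients 1,1,0,0,0,0 for degrees 0…5.
(1 - 2t - 2t^2 + 2t^3 + 2t^4) has coefficients 1,-2,-2,2,2,0 for degrees 0…5.
[t^5] = 1·0 + 1·2 = 2.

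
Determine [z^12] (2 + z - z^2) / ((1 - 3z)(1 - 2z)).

The denominator gives the recurrence a_n = 5a_(n−1) − 6a_(n−2) for n ≥ 3; the numerator fixes a_0 = 2, a_1 = 11, a_2 = 42.
Iterating: 2, 11, 42, 144, 468, 1476, 4572, 14004, 42588, 128916, 389052, 1171764, 3524508, so a_12 = 3524508.

3524508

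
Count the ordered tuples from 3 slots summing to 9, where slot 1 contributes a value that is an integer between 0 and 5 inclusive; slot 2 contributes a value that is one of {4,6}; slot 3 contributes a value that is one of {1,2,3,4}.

7

The generating function for the choices is (1 + y + y² + y³ + y⁴ + y⁵)·(y⁴ + y⁶)·(y + y² + y³ + y⁴); the count is [y⁹].
(1 + y + y² + y³ + y⁴ + y⁵) has coefficients 1,1,1,1,1,1 for degrees 0…5.
(y⁴ + y⁶) has coefficients 0,0,0,0,1,0,1,0,0,0 for degrees 0…9.
Finally multiplying by (y + y² + y³ + y⁴), the product of all factors after the first has coefficients 0,0,0,0,0,1,1,2,2,1 for degrees 0…9.
[y⁹] = 1·1 + 1·2 + 1·2 + 1·1 + 1·1 + 1·0 = 7.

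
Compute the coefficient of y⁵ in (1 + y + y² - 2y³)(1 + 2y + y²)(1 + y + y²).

-4

(1 + y + y² - 2y³) has coefficients 1,1,1,-2 for degrees 0…3.
(1 + 2y + y²) has coefficients 1,2,1,0,0,0 for degrees 0…5.
Finally multiplying by (1 + y + y²), the product of all factors after the first has coefficients 1,3,4,3,1,0 for degrees 0…5.
[y⁵] = 1·0 + 1·1 + 1·3 − 2·4 = -4.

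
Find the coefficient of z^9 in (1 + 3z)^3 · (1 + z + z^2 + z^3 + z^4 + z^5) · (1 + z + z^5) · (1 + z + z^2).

390

(1 + 3z)^3 has coefficients 1,9,27,27 for degrees 0…3.
(1 + z + z^2 + z^3 + z^4 + z^5) has coefficients 1,1,1,1,1,1,0,0,0,0 for degrees 0…9.
Multiplying by (1 + z + z^5) gives running coefficients 1,2,2,2,2,3,2,1,1,1 for degrees 0…9.
Finally multiplying by (1 + z + z^2), the product of all factors after the first has coefficients 1,3,5,6,6,7,7,6,4,3 for degrees 0…9.
[z^9] = 1·3 + 9·4 + 27·6 + 27·7 = 390.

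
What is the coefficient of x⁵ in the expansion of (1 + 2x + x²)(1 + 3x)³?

27

(1 + 2x + x²) has coefficients 1,2,1 for degrees 0…2.
(1 + 3x)³ has coefficients 1,9,27,27,0,0 for degrees 0…5.
[x⁵] = 1·0 + 2·0 + 1·27 = 27.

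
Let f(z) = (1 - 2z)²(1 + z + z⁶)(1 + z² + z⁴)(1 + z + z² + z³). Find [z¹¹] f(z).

2

(1 - 2z)² has coefficients 1,-4,4 for degrees 0…2.
(1 + z + z⁶) has coefficients 1,1,0,0,0,0,1,0,0,0,0,0 for degrees 0…11.
Multiplying by (1 + z² + z⁴) gives running coefficients 1,1,1,1,1,1,1,0,1,0,1,0 for degrees 0…11.
Finally multiplying by (1 + z + z² + z³), the product of all factors after the first has coefficients 1,2,3,4,4,4,4,3,3,2,2,2 for degrees 0…11.
[z¹¹] = 1·2 − 4·2 + 4·2 = 2.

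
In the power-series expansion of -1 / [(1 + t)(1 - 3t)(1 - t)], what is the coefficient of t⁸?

-7381

The denominator gives the recurrence a_n = 3a_(n−1) + a_(n−2) − 3a_(n−3) for n ≥ 3; the numerator fixes a_0 = -1, a_1 = -3, a_2 = -10.
Iterating: -1, -3, -10, -30, -91, -273, -820, -2460, -7381, so a_8 = -7381.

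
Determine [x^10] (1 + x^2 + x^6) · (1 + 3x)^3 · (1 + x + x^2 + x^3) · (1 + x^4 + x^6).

(1 + x^2 + x^6) has coefficients 1,0,1,0,0,0,1 for degrees 0…6.
(1 + 3x)^3 has coefficients 1,9,27,27,0,0,0,0,0,0,0 for degrees 0…10.
Multiplying by (1 + x + x^2 + x^3) gives running coefficients 1,10,37,64,63,54,27,0,0,0,0 for degrees 0…10.
Finally multiplying by (1 + x^4 + x^6), the product of all factors after the first has coefficients 1,10,37,64,64,64,65,74,100,118,90 for degrees 0…10.
[x^10] = 1·90 + 1·100 + 1·64 = 254.

254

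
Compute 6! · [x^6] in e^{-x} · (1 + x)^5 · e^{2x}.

The EGF product rule gives c_6 = Σ_{k_1+k_2+k_3=6} C(6; k_1,k_2,k_3) · ∏ g_i(k_i), where e^{-x} gives (-1)^k; (1+x)^5 gives the falling factorial (5)_k; e^{2x} gives (2)^k.
g_1(k) for k = 0…6: 1, -1, 1, -1, 1, -1, 1.
g_2(k) for k = 0…6: 1, 5, 20, 60, 120, 120, 0.
g_3(k) for k = 0…6: 1, 2, 4, 8, 16, 32, 64.
First combine the last two factors: h(k) = Σ_j C(k,j)·g_2(j)·g_3(k−j) for k = 0…6: 1, 7, 44, 248, 1256, 5752, 24064.
c_6 = Σ_k C(6,k)·g_1(k)·h(6−k) = 1·1·24064 + 6·(-1)·5752 + 15·1·1256 + 20·(-1)·248 + 15·1·44 + 6·(-1)·7 + 1·1·1 = 24064 − 34512 + 18840 − 4960 + 660 − 42 + 1 = 4051.

4051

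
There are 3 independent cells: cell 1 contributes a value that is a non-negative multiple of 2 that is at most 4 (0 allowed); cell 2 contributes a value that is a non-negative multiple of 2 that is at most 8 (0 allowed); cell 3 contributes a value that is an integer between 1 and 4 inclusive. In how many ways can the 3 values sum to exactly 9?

The generating function for the choices is (1 + t² + t⁴)·(1 + t² + t⁴ + t⁶ + t⁸)·(t + t² + t³ + t⁴); the count is [t⁹].
(1 + t² + t⁴) has coefficients 1,0,1,0,1 for degrees 0…4.
(1 + t² + t⁴ + t⁶ + t⁸) has coefficients 1,0,1,0,1,0,1,0,1,0 for degrees 0…9.
Finally multiplying by (t + t² + t³ + t⁴), the product of all factors after the first has coefficients 0,1,1,2,2,2,2,2,2,2 for degrees 0…9.
[t⁹] = 1·2 + 1·2 + 1·2 = 6.

6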